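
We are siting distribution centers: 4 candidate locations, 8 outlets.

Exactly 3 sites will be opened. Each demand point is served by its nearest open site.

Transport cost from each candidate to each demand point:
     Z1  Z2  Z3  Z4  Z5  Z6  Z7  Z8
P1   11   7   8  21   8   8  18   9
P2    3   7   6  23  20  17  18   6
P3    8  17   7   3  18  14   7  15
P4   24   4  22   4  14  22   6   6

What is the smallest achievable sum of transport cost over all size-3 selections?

45

Open {P1, P2, P4}.
  Z1→P2 3, Z2→P4 4, Z3→P2 6, Z4→P4 4, Z5→P1 8, Z6→P1 8, Z7→P4 6, Z8→P2 6  ⇒ total 45.
Compare {P1, P2, P3}: total 48.
Compare {P1, P3, P4}: total 50.
No size-3 selection does better; minimum is 45.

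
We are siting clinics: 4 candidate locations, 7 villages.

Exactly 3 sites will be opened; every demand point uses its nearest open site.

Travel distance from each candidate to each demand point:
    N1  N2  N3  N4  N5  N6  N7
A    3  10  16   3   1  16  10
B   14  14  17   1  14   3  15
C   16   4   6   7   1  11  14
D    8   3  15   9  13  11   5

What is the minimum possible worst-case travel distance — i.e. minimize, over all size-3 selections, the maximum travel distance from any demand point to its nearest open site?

8

Open {B, C, D}.
  Farthest demand point is N1 at travel distance 8 (to D); all others are ≤ 8.
With {A, B, C} the worst case is 10.
With {A, C, D} the worst case is 11.
No size-3 selection achieves below 8.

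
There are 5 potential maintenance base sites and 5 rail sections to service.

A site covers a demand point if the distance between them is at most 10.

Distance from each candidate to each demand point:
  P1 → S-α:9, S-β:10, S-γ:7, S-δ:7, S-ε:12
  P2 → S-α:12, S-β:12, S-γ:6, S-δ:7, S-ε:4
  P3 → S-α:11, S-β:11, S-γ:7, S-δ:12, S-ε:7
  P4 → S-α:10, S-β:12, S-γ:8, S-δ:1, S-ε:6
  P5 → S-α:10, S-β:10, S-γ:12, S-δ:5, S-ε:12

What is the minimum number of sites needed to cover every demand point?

2

Coverage sets (demand points within 10 of each site):
  P1: {S-α, S-β, S-γ, S-δ}
  P2: {S-γ, S-δ, S-ε}
  P3: {S-γ, S-ε}
  P4: {S-α, S-γ, S-δ, S-ε}
  P5: {S-α, S-β, S-δ}
No single site covers all 5 demand points.
But {P1, P2} covers everything, so the minimum is 2.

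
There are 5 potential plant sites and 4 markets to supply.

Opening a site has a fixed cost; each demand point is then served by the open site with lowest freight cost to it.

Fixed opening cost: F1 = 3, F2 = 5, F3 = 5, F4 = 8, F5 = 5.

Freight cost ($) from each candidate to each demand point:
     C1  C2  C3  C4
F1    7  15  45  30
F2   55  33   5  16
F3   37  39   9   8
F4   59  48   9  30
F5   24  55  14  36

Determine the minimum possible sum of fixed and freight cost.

Open {F1, F3}: assign each demand point to its cheapest open site.
  C1→F1 7, C2→F1 15, C3→F3 9, C4→F3 8
  freight cost 39, fixed 8 → total 47.
Compare {F1, F2, F3}: freight cost 35 + fixed 13 = 48.
Compare {F1, F2}: freight cost 43 + fixed 8 = 51.
Compare {F1, F3, F5}: freight cost 39 + fixed 13 = 52.
All other subsets cost ≥ 48. Minimum total cost: 47.

47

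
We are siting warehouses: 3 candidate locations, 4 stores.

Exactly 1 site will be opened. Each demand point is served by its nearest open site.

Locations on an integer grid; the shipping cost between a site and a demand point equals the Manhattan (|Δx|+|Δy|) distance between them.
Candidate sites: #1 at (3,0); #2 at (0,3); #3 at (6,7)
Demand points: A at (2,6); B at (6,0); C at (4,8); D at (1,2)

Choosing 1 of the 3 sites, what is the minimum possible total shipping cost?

23

Open {#1}.
  A→#1 7, B→#1 3, C→#1 9, D→#1 4  ⇒ total 23.
Compare {#2}: total 25.
Compare {#3}: total 25.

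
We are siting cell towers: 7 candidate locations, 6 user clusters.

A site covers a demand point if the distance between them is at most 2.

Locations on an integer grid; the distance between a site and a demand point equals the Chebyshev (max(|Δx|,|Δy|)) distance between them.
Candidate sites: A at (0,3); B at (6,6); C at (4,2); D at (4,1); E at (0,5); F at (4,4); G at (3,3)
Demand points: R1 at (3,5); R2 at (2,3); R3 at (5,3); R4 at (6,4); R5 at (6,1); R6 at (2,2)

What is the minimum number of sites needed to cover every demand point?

Coverage sets (demand points within 2 of each site):
  A: {R2, R6}
  B: {R4}
  C: {R2, R3, R4, R5, R6}
  D: {R2, R3, R5, R6}
  E: {R2}
  F: {R1, R2, R3, R4, R6}
  G: {R1, R2, R3, R6}
No single site covers all 6 demand points.
But {C, F} covers everything, so the minimum is 2.

2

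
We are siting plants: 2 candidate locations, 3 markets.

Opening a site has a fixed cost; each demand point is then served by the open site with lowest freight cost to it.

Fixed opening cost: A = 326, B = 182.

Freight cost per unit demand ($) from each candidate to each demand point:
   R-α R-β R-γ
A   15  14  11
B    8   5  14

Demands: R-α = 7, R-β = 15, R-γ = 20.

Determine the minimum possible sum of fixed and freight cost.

593

Open {B}: assign each demand point to its cheapest open site.
  R-α→B 7×8=56, R-β→B 15×5=75, R-γ→B 20×14=280
  freight cost 411, fixed 182 → total 593.
Compare {A, B}: freight cost 351 + fixed 508 = 859.
Compare {A}: freight cost 535 + fixed 326 = 861.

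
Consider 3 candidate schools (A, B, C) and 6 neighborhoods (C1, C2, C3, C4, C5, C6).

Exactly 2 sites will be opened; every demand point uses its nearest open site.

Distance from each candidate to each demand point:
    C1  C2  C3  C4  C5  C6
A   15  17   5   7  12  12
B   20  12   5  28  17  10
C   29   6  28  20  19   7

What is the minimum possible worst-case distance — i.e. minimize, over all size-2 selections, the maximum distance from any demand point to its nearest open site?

Open {A, B}.
  Farthest demand point is C1 at distance 15 (to A); all others are ≤ 15.
With {A, C} the worst case is 15.
With {B, C} the worst case is 20.
No size-2 selection achieves below 15.

15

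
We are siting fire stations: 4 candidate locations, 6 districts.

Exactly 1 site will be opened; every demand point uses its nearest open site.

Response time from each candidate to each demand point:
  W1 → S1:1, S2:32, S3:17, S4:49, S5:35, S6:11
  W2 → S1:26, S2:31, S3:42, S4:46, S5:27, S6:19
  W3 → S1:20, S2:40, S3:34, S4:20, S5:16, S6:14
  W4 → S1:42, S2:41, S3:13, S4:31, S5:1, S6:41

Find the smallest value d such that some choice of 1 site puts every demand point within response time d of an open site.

40

Open {W3}.
  Farthest demand point is S2 at response time 40 (to W3); all others are ≤ 40.
With {W4} the worst case is 42.
With {W2} the worst case is 46.
No size-1 selection achieves below 40.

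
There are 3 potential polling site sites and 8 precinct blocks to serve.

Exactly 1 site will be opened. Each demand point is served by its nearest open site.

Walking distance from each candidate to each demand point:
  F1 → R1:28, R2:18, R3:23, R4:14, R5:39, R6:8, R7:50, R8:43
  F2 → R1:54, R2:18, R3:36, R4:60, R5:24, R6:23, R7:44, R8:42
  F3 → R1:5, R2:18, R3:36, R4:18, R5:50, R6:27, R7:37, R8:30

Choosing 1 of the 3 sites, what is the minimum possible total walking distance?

Open {F3}.
  R1→F3 5, R2→F3 18, R3→F3 36, R4→F3 18, R5→F3 50, R6→F3 27, R7→F3 37, R8→F3 30  ⇒ total 221.
Compare {F1}: total 223.
Compare {F2}: total 301.

221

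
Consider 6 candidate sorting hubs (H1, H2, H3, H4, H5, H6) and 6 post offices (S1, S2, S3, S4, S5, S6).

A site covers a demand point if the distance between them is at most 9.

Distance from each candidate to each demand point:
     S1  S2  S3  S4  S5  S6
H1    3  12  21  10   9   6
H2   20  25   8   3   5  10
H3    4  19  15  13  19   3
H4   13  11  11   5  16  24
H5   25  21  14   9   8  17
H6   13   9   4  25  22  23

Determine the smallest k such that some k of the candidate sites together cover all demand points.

Coverage sets (demand points within 9 of each site):
  H1: {S1, S5, S6}
  H2: {S3, S4, S5}
  H3: {S1, S6}
  H4: {S4}
  H5: {S4, S5}
  H6: {S2, S3}
No 2 sites suffice: every size-2 union leaves at least one demand point uncovered.
But {H1, H2, H6} covers everything, so the minimum is 3.

3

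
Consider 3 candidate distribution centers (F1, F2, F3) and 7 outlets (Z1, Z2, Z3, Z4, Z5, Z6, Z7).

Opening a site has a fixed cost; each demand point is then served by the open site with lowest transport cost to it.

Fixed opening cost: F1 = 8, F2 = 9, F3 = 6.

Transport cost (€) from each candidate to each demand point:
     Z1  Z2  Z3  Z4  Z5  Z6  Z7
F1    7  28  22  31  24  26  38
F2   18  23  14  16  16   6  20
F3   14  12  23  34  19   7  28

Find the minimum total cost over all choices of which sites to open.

113

Open {F2, F3}: assign each demand point to its cheapest open site.
  Z1→F3 14, Z2→F3 12, Z3→F2 14, Z4→F2 16, Z5→F2 16, Z6→F2 6, Z7→F2 20
  transport cost 98, fixed 15 → total 113.
Compare {F1, F2, F3}: transport cost 91 + fixed 23 = 114.
Compare {F1, F2}: transport cost 102 + fixed 17 = 119.
Compare {F2}: transport cost 113 + fixed 9 = 122.
All other subsets cost ≥ 114. Minimum total cost: 113.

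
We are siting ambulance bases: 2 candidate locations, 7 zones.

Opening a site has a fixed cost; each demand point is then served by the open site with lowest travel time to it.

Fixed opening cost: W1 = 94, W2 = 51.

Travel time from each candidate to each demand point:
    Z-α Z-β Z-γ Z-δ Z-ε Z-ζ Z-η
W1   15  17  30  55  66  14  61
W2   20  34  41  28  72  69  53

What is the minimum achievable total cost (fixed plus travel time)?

Open {W1}: assign each demand point to its cheapest open site.
  Z-α→W1 15, Z-β→W1 17, Z-γ→W1 30, Z-δ→W1 55, Z-ε→W1 66, Z-ζ→W1 14, Z-η→W1 61
  travel time 258, fixed 94 → total 352.
Compare {W2}: travel time 317 + fixed 51 = 368.
Compare {W1, W2}: travel time 223 + fixed 145 = 368.

352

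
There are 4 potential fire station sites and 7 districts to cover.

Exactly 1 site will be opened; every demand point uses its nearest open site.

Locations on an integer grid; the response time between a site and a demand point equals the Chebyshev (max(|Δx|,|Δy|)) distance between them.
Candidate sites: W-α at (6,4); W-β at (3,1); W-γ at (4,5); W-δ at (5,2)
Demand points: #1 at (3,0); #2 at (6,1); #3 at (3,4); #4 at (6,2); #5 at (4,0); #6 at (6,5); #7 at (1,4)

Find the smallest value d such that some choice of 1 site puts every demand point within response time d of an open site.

Open {W-β}.
  Farthest demand point is #6 at response time 4 (to W-β); all others are ≤ 4.
With {W-δ} the worst case is 4.
With {W-α} the worst case is 5.
No size-1 selection achieves below 4.

4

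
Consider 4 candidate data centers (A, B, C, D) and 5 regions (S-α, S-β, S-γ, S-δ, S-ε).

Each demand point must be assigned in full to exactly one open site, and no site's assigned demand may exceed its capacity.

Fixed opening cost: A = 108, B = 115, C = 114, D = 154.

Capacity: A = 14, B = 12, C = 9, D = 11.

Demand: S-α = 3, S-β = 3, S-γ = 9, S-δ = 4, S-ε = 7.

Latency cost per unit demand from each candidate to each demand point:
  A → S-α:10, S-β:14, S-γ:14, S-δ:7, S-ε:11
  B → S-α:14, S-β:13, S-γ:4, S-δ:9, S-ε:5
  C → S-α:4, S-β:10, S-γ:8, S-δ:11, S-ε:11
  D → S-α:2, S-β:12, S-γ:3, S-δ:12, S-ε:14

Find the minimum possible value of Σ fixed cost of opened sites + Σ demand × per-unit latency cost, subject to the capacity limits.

433

Open {A, B}; cheapest assignment that respects the capacities:
  A (cap 14, load 14): S-α, S-δ, S-ε — cost 3×10 + 4×7 + 7×11 = 135
  B (cap 12, load 12): S-β, S-γ — cost 3×13 + 9×4 = 75
  Shipping 210, fixed 223 → total 433.
  Any other capacity-feasible assignment to {A, B} ships for at least 210.
Compare {A, B, C}: its best feasible assignment gives total 520.
Compare {B, C, D}: its best feasible assignment gives total 523.
Every other set of open sites that can feasibly serve all demand totals ≥ 520 even under its best assignment. Minimum: 433.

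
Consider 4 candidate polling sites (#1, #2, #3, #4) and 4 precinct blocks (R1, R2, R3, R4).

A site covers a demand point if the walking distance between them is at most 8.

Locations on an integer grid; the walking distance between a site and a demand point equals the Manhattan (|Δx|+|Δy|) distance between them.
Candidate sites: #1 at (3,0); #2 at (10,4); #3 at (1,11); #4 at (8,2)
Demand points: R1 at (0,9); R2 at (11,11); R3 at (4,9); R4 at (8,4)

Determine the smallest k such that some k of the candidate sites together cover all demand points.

2

Coverage sets (demand points within 8 of each site):
  #1: {}
  #2: {R2, R4}
  #3: {R1, R3}
  #4: {R4}
No single site covers all 4 demand points.
But {#2, #3} covers everything, so the minimum is 2.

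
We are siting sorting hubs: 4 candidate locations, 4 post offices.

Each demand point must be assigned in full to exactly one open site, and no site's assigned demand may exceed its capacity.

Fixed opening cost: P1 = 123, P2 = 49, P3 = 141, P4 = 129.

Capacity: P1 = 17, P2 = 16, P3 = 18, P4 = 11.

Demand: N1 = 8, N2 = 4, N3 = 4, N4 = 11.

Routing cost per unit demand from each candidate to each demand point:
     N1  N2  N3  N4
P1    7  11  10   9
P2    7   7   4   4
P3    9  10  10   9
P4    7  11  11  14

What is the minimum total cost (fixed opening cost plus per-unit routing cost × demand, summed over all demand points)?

Open {P1, P2}; cheapest assignment that respects the capacities:
  P1 (cap 17, load 12): N1, N2 — cost 8×7 + 4×11 = 100
  P2 (cap 16, load 15): N3, N4 — cost 4×4 + 11×4 = 60
  Shipping 160, fixed 172 → total 332.
  Any other capacity-feasible assignment to {P1, P2} ships for at least 160.
Compare {P2, P3}: its best feasible assignment gives total 362.
Compare {P2, P4}: its best feasible assignment gives total 432.
Every other set of open sites that can feasibly serve all demand totals ≥ 362 even under its best assignment. Minimum: 332.

332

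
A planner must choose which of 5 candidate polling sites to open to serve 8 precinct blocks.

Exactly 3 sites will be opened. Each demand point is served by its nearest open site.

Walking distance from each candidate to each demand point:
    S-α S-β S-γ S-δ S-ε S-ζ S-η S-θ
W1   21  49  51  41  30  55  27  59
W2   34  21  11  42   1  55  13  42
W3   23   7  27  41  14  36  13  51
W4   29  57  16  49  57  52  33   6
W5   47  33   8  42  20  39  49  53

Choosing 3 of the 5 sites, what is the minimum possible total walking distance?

Open {W2, W3, W4}.
  S-α→W3 23, S-β→W3 7, S-γ→W2 11, S-δ→W3 41, S-ε→W2 1, S-ζ→W3 36, S-η→W2 13, S-θ→W4 6  ⇒ total 138.
Compare {W3, W4, W5}: total 148.
Compare {W1, W3, W4}: total 154.
No size-3 selection does better; minimum is 138.

138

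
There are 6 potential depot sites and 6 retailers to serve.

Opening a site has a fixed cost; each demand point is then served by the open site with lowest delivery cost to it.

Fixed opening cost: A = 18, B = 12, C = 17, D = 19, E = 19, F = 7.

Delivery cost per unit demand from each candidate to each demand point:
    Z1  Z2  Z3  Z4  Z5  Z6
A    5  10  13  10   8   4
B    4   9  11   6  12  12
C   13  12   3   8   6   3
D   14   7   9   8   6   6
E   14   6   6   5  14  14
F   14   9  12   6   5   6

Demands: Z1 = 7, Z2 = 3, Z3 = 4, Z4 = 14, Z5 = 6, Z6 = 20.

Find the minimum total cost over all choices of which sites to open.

272

Open {B, C, E}: assign each demand point to its cheapest open site.
  Z1→B 7×4=28, Z2→E 3×6=18, Z3→C 4×3=12, Z4→E 14×5=70, Z5→C 6×6=36, Z6→C 20×3=60
  delivery cost 224, fixed 48 → total 272.
Compare {B, C, E, F}: delivery cost 218 + fixed 55 = 273.
Compare {B, C}: delivery cost 247 + fixed 29 = 276.
Compare {B, C, F}: delivery cost 241 + fixed 36 = 277.
All other subsets cost ≥ 273. Minimum total cost: 272.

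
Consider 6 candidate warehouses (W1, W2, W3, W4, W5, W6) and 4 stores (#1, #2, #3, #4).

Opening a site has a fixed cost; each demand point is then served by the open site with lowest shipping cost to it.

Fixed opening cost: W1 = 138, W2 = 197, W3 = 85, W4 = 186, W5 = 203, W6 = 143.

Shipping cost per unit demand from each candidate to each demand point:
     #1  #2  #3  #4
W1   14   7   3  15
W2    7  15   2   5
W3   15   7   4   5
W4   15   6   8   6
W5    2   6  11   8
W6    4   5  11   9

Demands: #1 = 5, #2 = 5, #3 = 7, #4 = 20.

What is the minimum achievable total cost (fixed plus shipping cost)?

Open {W3}: assign each demand point to its cheapest open site.
  #1→W3 5×15=75, #2→W3 5×7=35, #3→W3 7×4=28, #4→W3 20×5=100
  shipping cost 238, fixed 85 → total 323.
Compare {W3, W6}: shipping cost 173 + fixed 228 = 401.
Compare {W2}: shipping cost 224 + fixed 197 = 421.
Compare {W6}: shipping cost 302 + fixed 143 = 445.
All other subsets cost ≥ 401. Minimum total cost: 323.

323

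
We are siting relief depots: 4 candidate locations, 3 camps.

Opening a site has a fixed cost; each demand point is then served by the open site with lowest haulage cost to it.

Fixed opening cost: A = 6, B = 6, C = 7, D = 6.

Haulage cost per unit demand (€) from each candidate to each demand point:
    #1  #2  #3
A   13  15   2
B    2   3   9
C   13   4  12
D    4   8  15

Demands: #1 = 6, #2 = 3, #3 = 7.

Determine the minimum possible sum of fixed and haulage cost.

47

Open {A, B}: assign each demand point to its cheapest open site.
  #1→B 6×2=12, #2→B 3×3=9, #3→A 7×2=14
  haulage cost 35, fixed 12 → total 47.
Compare {A, B, D}: haulage cost 35 + fixed 18 = 53.
Compare {A, B, C}: haulage cost 35 + fixed 19 = 54.
Compare {A, B, C, D}: haulage cost 35 + fixed 25 = 60.
All other subsets cost ≥ 53. Minimum total cost: 47.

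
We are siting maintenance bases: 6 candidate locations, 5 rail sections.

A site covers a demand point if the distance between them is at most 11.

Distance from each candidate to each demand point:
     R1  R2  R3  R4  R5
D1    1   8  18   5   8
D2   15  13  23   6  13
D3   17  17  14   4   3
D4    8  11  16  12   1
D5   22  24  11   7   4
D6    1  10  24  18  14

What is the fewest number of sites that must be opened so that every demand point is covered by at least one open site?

Coverage sets (demand points within 11 of each site):
  D1: {R1, R2, R4, R5}
  D2: {R4}
  D3: {R4, R5}
  D4: {R1, R2, R5}
  D5: {R3, R4, R5}
  D6: {R1, R2}
No single site covers all 5 demand points.
But {D1, D5} covers everything, so the minimum is 2.

2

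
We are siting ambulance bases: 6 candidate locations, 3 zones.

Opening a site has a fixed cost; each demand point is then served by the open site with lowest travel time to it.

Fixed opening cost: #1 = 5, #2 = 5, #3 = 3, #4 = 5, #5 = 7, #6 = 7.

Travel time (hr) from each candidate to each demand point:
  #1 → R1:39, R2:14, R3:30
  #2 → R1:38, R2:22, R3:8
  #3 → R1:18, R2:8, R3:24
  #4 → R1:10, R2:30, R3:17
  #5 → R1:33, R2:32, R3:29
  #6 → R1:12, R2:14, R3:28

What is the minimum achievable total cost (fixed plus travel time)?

39

Open {#2, #3, #4}: assign each demand point to its cheapest open site.
  R1→#4 10, R2→#3 8, R3→#2 8
  travel time 26, fixed 13 → total 39.
Compare {#2, #3}: travel time 34 + fixed 8 = 42.
Compare {#3, #4}: travel time 35 + fixed 8 = 43.
Compare {#2, #3, #6}: travel time 28 + fixed 15 = 43.
All other subsets cost ≥ 42. Minimum total cost: 39.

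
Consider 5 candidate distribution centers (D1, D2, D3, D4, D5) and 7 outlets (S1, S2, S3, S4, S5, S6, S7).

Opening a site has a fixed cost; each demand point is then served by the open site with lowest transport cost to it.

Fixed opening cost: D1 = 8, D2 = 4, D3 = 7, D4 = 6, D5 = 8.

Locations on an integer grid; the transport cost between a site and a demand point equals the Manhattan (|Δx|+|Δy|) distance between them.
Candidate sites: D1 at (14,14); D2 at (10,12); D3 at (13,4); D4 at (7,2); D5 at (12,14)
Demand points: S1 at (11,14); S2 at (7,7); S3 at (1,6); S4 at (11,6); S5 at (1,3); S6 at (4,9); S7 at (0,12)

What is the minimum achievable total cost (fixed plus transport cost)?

Open {D2, D4}: assign each demand point to its cheapest open site.
  S1→D2 3, S2→D4 5, S3→D4 10, S4→D2 7, S5→D4 7, S6→D2 9, S7→D2 10
  transport cost 51, fixed 10 → total 61.
Compare {D2, D3, D4}: transport cost 48 + fixed 17 = 65.
Compare {D2, D4, D5}: transport cost 49 + fixed 18 = 67.
Compare {D4, D5}: transport cost 55 + fixed 14 = 69.
All other subsets cost ≥ 65. Minimum total cost: 61.

61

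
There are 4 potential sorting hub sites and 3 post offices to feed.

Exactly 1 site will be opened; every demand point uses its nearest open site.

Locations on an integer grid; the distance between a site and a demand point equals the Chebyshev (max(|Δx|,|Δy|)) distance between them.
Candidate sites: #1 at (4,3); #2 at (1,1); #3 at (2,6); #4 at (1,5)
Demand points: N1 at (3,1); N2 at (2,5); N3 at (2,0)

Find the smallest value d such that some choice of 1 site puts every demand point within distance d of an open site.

Open {#1}.
  Farthest demand point is N3 at distance 3 (to #1); all others are ≤ 3.
With {#2} the worst case is 4.
With {#4} the worst case is 5.
No size-1 selection achieves below 3.

3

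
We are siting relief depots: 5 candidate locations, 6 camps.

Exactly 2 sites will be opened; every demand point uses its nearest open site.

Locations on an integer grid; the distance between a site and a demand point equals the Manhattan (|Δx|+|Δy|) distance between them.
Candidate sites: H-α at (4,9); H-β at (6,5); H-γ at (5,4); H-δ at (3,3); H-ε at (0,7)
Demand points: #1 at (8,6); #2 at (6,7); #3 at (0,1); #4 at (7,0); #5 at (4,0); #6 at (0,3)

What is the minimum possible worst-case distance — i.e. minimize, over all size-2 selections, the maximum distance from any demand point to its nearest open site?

Open {H-β, H-δ}.
  Farthest demand point is #4 at distance 6 (to H-β); all others are ≤ 6.
With {H-γ, H-δ} the worst case is 6.
With {H-γ, H-ε} the worst case is 6.
No size-2 selection achieves below 6.

6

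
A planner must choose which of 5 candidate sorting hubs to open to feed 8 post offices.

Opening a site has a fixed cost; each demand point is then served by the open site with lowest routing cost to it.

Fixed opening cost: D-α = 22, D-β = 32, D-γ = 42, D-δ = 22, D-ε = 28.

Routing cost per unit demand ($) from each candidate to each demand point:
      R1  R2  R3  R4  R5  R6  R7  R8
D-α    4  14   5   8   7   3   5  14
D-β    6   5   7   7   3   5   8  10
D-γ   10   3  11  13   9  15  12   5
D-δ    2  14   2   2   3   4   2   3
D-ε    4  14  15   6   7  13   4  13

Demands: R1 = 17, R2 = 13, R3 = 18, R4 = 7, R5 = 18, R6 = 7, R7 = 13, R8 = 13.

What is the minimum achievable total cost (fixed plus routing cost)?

334

Open {D-γ, D-δ}: assign each demand point to its cheapest open site.
  R1→D-δ 17×2=34, R2→D-γ 13×3=39, R3→D-δ 18×2=36, R4→D-δ 7×2=14, R5→D-δ 18×3=54, R6→D-δ 7×4=28, R7→D-δ 13×2=26, R8→D-δ 13×3=39
  routing cost 270, fixed 64 → total 334.
Compare {D-α, D-γ, D-δ}: routing cost 263 + fixed 86 = 349.
Compare {D-β, D-δ}: routing cost 296 + fixed 54 = 350.
Compare {D-γ, D-δ, D-ε}: routing cost 270 + fixed 92 = 362.
All other subsets cost ≥ 349. Minimum total cost: 334.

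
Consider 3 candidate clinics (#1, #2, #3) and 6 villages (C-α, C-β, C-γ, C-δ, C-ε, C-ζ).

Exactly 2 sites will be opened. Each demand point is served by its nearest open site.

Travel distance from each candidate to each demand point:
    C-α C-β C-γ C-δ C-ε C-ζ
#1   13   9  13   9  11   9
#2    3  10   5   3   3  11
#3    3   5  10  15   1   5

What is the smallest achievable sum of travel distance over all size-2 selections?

22

Open {#2, #3}.
  C-α→#2 3, C-β→#3 5, C-γ→#2 5, C-δ→#2 3, C-ε→#3 1, C-ζ→#3 5  ⇒ total 22.
Compare {#1, #2}: total 32.
Compare {#1, #3}: total 33.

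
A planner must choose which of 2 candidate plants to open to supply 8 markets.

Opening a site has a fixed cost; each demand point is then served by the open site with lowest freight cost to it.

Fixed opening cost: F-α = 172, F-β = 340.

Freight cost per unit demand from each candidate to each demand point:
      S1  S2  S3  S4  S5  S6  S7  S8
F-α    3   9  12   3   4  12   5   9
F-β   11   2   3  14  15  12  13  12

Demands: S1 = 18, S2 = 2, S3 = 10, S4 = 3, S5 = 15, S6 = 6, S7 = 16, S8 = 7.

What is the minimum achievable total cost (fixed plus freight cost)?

648

Open {F-α}: assign each demand point to its cheapest open site.
  S1→F-α 18×3=54, S2→F-α 2×9=18, S3→F-α 10×12=120, S4→F-α 3×3=9, S5→F-α 15×4=60, S6→F-α 6×12=72, S7→F-α 16×5=80, S8→F-α 7×9=63
  freight cost 476, fixed 172 → total 648.
Compare {F-α, F-β}: freight cost 372 + fixed 512 = 884.
Compare {F-β}: freight cost 863 + fixed 340 = 1203.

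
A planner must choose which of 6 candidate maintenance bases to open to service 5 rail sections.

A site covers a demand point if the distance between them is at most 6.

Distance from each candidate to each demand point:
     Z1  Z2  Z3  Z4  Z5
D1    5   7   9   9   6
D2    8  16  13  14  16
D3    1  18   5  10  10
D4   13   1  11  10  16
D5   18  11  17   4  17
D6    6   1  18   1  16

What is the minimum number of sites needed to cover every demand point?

Coverage sets (demand points within 6 of each site):
  D1: {Z1, Z5}
  D2: {}
  D3: {Z1, Z3}
  D4: {Z2}
  D5: {Z4}
  D6: {Z1, Z2, Z4}
No 2 sites suffice: every size-2 union leaves at least one demand point uncovered.
But {D1, D3, D6} covers everything, so the minimum is 3.

3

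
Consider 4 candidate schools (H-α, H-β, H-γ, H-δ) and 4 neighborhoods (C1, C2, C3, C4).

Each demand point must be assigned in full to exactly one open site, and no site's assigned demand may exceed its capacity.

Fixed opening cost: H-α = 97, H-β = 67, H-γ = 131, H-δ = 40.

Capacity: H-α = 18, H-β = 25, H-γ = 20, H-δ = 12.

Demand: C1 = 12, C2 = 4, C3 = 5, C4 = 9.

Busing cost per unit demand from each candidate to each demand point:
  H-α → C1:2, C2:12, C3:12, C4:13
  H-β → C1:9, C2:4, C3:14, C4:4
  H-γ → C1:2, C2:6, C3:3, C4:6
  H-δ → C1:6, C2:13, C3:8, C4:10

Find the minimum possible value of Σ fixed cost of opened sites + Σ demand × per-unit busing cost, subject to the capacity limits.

289

Open {H-β, H-γ}; cheapest assignment that respects the capacities:
  H-β (cap 25, load 13): C2, C4 — cost 4×4 + 9×4 = 52
  H-γ (cap 20, load 17): C1, C3 — cost 12×2 + 5×3 = 39
  Shipping 91, fixed 198 → total 289.
  Any other capacity-feasible assignment to {H-β, H-γ} ships for at least 91.
Compare {H-α, H-β}: its best feasible assignment gives total 300.
Compare {H-β, H-δ}: its best feasible assignment gives total 301.
Every other set of open sites that can feasibly serve all demand totals ≥ 300 even under its best assignment. Minimum: 289.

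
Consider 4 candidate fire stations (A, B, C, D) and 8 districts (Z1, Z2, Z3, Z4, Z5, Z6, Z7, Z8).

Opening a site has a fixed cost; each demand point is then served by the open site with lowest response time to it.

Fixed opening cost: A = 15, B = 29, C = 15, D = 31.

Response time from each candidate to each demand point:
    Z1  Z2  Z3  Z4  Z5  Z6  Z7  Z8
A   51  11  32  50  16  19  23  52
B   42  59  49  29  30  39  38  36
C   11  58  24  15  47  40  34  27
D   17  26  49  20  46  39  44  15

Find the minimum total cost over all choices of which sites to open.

Open {A, C}: assign each demand point to its cheapest open site.
  Z1→C 11, Z2→A 11, Z3→C 24, Z4→C 15, Z5→A 16, Z6→A 19, Z7→A 23, Z8→C 27
  response time 146, fixed 30 → total 176.
Compare {A, C, D}: response time 134 + fixed 61 = 195.
Compare {A, D}: response time 153 + fixed 46 = 199.
Compare {A, B, C}: response time 146 + fixed 59 = 205.
All other subsets cost ≥ 195. Minimum total cost: 176.

176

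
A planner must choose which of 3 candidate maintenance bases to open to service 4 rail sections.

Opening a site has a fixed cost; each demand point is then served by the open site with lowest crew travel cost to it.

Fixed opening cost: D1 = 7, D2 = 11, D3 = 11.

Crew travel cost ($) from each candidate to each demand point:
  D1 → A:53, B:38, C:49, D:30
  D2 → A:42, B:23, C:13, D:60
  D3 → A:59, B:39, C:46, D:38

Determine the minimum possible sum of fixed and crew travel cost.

126

Open {D1, D2}: assign each demand point to its cheapest open site.
  A→D2 42, B→D2 23, C→D2 13, D→D1 30
  crew travel cost 108, fixed 18 → total 126.
Compare {D1, D2, D3}: crew travel cost 108 + fixed 29 = 137.
Compare {D2, D3}: crew travel cost 116 + fixed 22 = 138.
Compare {D2}: crew travel cost 138 + fixed 11 = 149.
All other subsets cost ≥ 137. Minimum total cost: 126.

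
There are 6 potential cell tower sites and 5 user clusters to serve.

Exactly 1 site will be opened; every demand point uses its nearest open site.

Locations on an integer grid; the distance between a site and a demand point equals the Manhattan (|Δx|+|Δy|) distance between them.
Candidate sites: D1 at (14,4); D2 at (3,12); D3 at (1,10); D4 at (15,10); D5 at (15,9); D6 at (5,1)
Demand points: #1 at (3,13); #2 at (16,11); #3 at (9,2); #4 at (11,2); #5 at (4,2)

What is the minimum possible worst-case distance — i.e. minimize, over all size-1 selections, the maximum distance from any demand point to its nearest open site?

Open {D2}.
  Farthest demand point is #4 at distance 18 (to D2); all others are ≤ 18.
With {D3} the worst case is 18.
With {D5} the worst case is 18.
No size-1 selection achieves below 18.

18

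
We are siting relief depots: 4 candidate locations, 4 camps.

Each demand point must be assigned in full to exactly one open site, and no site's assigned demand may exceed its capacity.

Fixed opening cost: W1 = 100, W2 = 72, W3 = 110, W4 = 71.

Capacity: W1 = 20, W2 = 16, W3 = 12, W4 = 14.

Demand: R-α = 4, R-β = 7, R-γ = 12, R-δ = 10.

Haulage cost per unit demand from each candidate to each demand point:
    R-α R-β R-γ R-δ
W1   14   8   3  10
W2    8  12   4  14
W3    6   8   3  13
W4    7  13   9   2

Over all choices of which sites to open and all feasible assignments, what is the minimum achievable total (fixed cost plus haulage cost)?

Open {W1, W4}; cheapest assignment that respects the capacities:
  W1 (cap 20, load 19): R-β, R-γ — cost 7×8 + 12×3 = 92
  W4 (cap 14, load 14): R-α, R-δ — cost 4×7 + 10×2 = 48
  Shipping 140, fixed 171 → total 311.
  Any other capacity-feasible assignment to {W1, W4} ships for at least 140.
Compare {W1, W2, W4}: its best feasible assignment gives total 383.
Compare {W2, W3, W4}: its best feasible assignment gives total 401.
Every other set of open sites that can feasibly serve all demand totals ≥ 383 even under its best assignment. Minimum: 311.

311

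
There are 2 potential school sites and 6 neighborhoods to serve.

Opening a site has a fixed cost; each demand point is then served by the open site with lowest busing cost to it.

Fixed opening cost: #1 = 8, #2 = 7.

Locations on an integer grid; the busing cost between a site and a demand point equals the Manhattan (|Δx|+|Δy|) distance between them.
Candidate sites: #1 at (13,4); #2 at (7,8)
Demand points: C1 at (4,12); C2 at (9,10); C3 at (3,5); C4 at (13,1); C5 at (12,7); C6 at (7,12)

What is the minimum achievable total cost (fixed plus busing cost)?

44

Open {#1, #2}: assign each demand point to its cheapest open site.
  C1→#2 7, C2→#2 4, C3→#2 7, C4→#1 3, C5→#1 4, C6→#2 4
  busing cost 29, fixed 15 → total 44.
Compare {#2}: busing cost 41 + fixed 7 = 48.
Compare {#1}: busing cost 59 + fixed 8 = 67.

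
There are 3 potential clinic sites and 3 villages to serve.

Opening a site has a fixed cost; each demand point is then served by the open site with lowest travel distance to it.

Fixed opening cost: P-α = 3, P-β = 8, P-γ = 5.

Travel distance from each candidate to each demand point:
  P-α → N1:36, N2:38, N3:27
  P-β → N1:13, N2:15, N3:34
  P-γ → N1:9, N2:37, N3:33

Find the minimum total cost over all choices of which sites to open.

66

Open {P-α, P-β}: assign each demand point to its cheapest open site.
  N1→P-β 13, N2→P-β 15, N3→P-α 27
  travel distance 55, fixed 11 → total 66.
Compare {P-α, P-β, P-γ}: travel distance 51 + fixed 16 = 67.
Compare {P-β}: travel distance 62 + fixed 8 = 70.
Compare {P-β, P-γ}: travel distance 57 + fixed 13 = 70.
All other subsets cost ≥ 67. Minimum total cost: 66.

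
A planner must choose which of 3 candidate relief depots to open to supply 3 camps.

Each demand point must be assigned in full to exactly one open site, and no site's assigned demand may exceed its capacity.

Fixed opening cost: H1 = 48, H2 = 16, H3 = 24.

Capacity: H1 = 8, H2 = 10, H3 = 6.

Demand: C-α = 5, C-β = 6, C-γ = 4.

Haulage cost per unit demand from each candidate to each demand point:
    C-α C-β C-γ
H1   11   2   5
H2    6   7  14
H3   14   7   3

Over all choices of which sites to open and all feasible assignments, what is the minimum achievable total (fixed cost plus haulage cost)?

142

Open {H1, H2, H3}; cheapest assignment that respects the capacities:
  H1 (cap 8, load 6): C-β — cost 6×2 = 12
  H2 (cap 10, load 5): C-α — cost 5×6 = 30
  H3 (cap 6, load 4): C-γ — cost 4×3 = 12
  Shipping 54, fixed 88 → total 142.
  Any other capacity-feasible assignment to {H1, H2, H3} ships for at least 54.
Compare {H1, H2}: its best feasible assignment gives total 162.
Compare {H2, H3}: its best feasible assignment gives total 168.
Every other set of open sites that can feasibly serve all demand totals ≥ 162 even under its best assignment. Minimum: 142.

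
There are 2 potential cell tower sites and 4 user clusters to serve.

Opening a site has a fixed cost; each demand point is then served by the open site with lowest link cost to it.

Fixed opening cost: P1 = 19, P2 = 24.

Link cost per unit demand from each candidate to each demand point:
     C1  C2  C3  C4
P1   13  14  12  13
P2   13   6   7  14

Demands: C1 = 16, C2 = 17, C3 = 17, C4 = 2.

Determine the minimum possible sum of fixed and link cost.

Open {P2}: assign each demand point to its cheapest open site.
  C1→P2 16×13=208, C2→P2 17×6=102, C3→P2 17×7=119, C4→P2 2×14=28
  link cost 457, fixed 24 → total 481.
Compare {P1, P2}: link cost 455 + fixed 43 = 498.
Compare {P1}: link cost 676 + fixed 19 = 695.

481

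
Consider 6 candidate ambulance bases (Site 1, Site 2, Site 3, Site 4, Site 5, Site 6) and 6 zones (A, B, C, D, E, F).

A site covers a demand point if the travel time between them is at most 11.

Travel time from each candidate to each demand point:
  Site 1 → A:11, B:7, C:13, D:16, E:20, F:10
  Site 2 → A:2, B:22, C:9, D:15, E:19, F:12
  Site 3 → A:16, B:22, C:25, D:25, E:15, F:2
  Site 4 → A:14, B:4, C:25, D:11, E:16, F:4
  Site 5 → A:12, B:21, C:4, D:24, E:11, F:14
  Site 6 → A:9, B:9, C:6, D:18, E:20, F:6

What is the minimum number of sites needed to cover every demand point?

3

Coverage sets (demand points within 11 of each site):
  Site 1: {A, B, F}
  Site 2: {A, C}
  Site 3: {F}
  Site 4: {B, D, F}
  Site 5: {C, E}
  Site 6: {A, B, C, F}
No 2 sites suffice: every size-2 union leaves at least one demand point uncovered.
But {Site 1, Site 4, Site 5} covers everything, so the minimum is 3.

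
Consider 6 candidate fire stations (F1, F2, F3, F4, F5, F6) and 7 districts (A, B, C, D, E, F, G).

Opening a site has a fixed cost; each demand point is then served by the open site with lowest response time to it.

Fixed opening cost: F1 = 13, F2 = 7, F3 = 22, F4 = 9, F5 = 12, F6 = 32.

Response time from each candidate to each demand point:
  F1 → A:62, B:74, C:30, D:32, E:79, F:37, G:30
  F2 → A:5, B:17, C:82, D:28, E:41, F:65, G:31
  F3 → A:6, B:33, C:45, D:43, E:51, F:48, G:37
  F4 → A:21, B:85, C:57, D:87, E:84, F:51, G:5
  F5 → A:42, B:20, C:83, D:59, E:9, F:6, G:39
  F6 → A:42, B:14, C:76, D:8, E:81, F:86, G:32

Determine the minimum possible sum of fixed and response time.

141

Open {F1, F2, F4, F5}: assign each demand point to its cheapest open site.
  A→F2 5, B→F2 17, C→F1 30, D→F2 28, E→F5 9, F→F5 6, G→F4 5
  response time 100, fixed 41 → total 141.
Compare {F1, F2, F4, F5, F6}: response time 77 + fixed 73 = 150.
Compare {F2, F4, F5}: response time 127 + fixed 28 = 155.
Compare {F1, F2, F5}: response time 125 + fixed 32 = 157.
All other subsets cost ≥ 150. Minimum total cost: 141.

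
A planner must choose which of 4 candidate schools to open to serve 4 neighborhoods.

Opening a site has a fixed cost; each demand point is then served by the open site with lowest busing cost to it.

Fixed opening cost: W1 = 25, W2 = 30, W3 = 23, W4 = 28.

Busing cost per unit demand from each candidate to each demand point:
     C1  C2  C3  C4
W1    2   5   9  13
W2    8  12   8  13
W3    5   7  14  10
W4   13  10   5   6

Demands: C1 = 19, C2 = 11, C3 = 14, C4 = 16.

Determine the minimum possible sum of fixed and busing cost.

312

Open {W1, W4}: assign each demand point to its cheapest open site.
  C1→W1 19×2=38, C2→W1 11×5=55, C3→W4 14×5=70, C4→W4 16×6=96
  busing cost 259, fixed 53 → total 312.
Compare {W1, W3, W4}: busing cost 259 + fixed 76 = 335.
Compare {W1, W2, W4}: busing cost 259 + fixed 83 = 342.
Compare {W1, W2, W3, W4}: busing cost 259 + fixed 106 = 365.
All other subsets cost ≥ 335. Minimum total cost: 312.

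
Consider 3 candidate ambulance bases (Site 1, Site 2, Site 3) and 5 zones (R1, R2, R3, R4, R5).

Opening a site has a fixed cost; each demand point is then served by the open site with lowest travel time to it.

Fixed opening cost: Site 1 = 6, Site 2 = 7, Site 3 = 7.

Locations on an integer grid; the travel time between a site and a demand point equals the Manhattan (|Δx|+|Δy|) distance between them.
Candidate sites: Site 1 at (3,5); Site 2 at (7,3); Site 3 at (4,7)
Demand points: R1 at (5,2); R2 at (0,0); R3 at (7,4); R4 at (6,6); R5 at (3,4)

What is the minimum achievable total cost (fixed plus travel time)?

29

Open {Site 1}: assign each demand point to its cheapest open site.
  R1→Site 1 5, R2→Site 1 8, R3→Site 1 5, R4→Site 1 4, R5→Site 1 1
  travel time 23, fixed 6 → total 29.
Compare {Site 2}: travel time 23 + fixed 7 = 30.
Compare {Site 1, Site 2}: travel time 17 + fixed 13 = 30.
Compare {Site 1, Site 3}: travel time 22 + fixed 13 = 35.
All other subsets cost ≥ 30. Minimum total cost: 29.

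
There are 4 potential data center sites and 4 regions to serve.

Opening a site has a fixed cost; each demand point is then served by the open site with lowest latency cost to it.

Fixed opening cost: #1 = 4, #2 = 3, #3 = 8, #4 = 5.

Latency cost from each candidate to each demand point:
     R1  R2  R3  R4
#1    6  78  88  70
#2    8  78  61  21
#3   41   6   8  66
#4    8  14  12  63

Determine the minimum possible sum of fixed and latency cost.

Open {#2, #3}: assign each demand point to its cheapest open site.
  R1→#2 8, R2→#3 6, R3→#3 8, R4→#2 21
  latency cost 43, fixed 11 → total 54.
Compare {#1, #2, #3}: latency cost 41 + fixed 15 = 56.
Compare {#2, #3, #4}: latency cost 43 + fixed 16 = 59.
Compare {#1, #2, #3, #4}: latency cost 41 + fixed 20 = 61.
All other subsets cost ≥ 56. Minimum total cost: 54.

54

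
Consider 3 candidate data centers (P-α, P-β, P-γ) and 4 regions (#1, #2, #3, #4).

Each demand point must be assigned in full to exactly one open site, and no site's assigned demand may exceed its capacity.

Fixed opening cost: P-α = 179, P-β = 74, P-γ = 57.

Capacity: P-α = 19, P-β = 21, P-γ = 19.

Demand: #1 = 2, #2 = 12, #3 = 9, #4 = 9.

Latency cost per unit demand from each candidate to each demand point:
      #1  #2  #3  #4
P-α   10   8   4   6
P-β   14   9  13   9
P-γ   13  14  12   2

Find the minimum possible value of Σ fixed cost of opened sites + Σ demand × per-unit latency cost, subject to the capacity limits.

393

Open {P-β, P-γ}; cheapest assignment that respects the capacities:
  P-β (cap 21, load 14): #1, #2 — cost 2×14 + 12×9 = 136
  P-γ (cap 19, load 18): #3, #4 — cost 9×12 + 9×2 = 126
  Shipping 262, fixed 131 → total 393.
  Any other capacity-feasible assignment to {P-β, P-γ} ships for at least 262.
Compare {P-α, P-γ}: its best feasible assignment gives total 478.
Compare {P-α, P-β}: its best feasible assignment gives total 479.
Every other set of open sites that can feasibly serve all demand totals ≥ 478 even under its best assignment. Minimum: 393.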